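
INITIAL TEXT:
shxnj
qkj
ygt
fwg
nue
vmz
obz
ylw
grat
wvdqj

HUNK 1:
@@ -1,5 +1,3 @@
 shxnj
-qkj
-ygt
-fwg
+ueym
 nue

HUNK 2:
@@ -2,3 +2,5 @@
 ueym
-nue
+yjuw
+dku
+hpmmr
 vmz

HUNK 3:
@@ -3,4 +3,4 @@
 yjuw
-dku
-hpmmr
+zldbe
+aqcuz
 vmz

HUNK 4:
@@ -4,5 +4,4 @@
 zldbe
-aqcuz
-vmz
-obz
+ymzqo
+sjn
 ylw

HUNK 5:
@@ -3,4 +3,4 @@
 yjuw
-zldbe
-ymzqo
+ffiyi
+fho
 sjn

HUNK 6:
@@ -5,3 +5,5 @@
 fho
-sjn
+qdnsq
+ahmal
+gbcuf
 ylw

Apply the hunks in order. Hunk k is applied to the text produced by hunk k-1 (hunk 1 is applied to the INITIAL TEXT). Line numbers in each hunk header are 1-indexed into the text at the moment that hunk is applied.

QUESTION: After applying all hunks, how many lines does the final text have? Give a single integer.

Hunk 1: at line 1 remove [qkj,ygt,fwg] add [ueym] -> 8 lines: shxnj ueym nue vmz obz ylw grat wvdqj
Hunk 2: at line 2 remove [nue] add [yjuw,dku,hpmmr] -> 10 lines: shxnj ueym yjuw dku hpmmr vmz obz ylw grat wvdqj
Hunk 3: at line 3 remove [dku,hpmmr] add [zldbe,aqcuz] -> 10 lines: shxnj ueym yjuw zldbe aqcuz vmz obz ylw grat wvdqj
Hunk 4: at line 4 remove [aqcuz,vmz,obz] add [ymzqo,sjn] -> 9 lines: shxnj ueym yjuw zldbe ymzqo sjn ylw grat wvdqj
Hunk 5: at line 3 remove [zldbe,ymzqo] add [ffiyi,fho] -> 9 lines: shxnj ueym yjuw ffiyi fho sjn ylw grat wvdqj
Hunk 6: at line 5 remove [sjn] add [qdnsq,ahmal,gbcuf] -> 11 lines: shxnj ueym yjuw ffiyi fho qdnsq ahmal gbcuf ylw grat wvdqj
Final line count: 11

Answer: 11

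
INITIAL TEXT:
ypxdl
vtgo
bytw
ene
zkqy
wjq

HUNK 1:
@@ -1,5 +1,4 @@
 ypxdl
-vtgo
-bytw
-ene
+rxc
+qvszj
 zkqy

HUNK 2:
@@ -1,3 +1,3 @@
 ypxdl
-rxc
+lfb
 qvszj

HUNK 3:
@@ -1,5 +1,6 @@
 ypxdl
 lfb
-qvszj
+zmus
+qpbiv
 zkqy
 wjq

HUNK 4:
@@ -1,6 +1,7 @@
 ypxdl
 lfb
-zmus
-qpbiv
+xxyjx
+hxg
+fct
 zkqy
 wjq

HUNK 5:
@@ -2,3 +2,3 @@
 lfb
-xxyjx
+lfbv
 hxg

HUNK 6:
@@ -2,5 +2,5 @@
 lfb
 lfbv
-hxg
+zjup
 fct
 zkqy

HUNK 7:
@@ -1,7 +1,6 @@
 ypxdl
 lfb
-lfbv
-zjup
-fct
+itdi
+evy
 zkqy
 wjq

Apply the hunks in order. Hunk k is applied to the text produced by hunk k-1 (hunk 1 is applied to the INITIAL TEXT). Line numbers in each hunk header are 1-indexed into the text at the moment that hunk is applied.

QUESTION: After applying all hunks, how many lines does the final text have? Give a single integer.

Hunk 1: at line 1 remove [vtgo,bytw,ene] add [rxc,qvszj] -> 5 lines: ypxdl rxc qvszj zkqy wjq
Hunk 2: at line 1 remove [rxc] add [lfb] -> 5 lines: ypxdl lfb qvszj zkqy wjq
Hunk 3: at line 1 remove [qvszj] add [zmus,qpbiv] -> 6 lines: ypxdl lfb zmus qpbiv zkqy wjq
Hunk 4: at line 1 remove [zmus,qpbiv] add [xxyjx,hxg,fct] -> 7 lines: ypxdl lfb xxyjx hxg fct zkqy wjq
Hunk 5: at line 2 remove [xxyjx] add [lfbv] -> 7 lines: ypxdl lfb lfbv hxg fct zkqy wjq
Hunk 6: at line 2 remove [hxg] add [zjup] -> 7 lines: ypxdl lfb lfbv zjup fct zkqy wjq
Hunk 7: at line 1 remove [lfbv,zjup,fct] add [itdi,evy] -> 6 lines: ypxdl lfb itdi evy zkqy wjq
Final line count: 6

Answer: 6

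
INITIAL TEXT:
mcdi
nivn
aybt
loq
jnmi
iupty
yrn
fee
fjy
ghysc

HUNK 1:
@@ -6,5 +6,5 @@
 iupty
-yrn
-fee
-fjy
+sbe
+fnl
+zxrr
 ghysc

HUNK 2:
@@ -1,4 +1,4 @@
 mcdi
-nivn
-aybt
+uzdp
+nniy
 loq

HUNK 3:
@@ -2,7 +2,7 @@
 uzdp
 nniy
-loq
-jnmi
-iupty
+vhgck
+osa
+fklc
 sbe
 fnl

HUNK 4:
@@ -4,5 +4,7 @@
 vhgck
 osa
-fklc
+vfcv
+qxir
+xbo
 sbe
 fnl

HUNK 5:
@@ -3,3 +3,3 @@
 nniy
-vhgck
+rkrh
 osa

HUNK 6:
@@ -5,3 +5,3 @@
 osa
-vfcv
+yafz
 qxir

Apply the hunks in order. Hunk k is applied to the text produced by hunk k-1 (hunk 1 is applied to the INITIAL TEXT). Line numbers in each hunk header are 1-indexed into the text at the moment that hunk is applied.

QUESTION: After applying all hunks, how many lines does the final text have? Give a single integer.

Hunk 1: at line 6 remove [yrn,fee,fjy] add [sbe,fnl,zxrr] -> 10 lines: mcdi nivn aybt loq jnmi iupty sbe fnl zxrr ghysc
Hunk 2: at line 1 remove [nivn,aybt] add [uzdp,nniy] -> 10 lines: mcdi uzdp nniy loq jnmi iupty sbe fnl zxrr ghysc
Hunk 3: at line 2 remove [loq,jnmi,iupty] add [vhgck,osa,fklc] -> 10 lines: mcdi uzdp nniy vhgck osa fklc sbe fnl zxrr ghysc
Hunk 4: at line 4 remove [fklc] add [vfcv,qxir,xbo] -> 12 lines: mcdi uzdp nniy vhgck osa vfcv qxir xbo sbe fnl zxrr ghysc
Hunk 5: at line 3 remove [vhgck] add [rkrh] -> 12 lines: mcdi uzdp nniy rkrh osa vfcv qxir xbo sbe fnl zxrr ghysc
Hunk 6: at line 5 remove [vfcv] add [yafz] -> 12 lines: mcdi uzdp nniy rkrh osa yafz qxir xbo sbe fnl zxrr ghysc
Final line count: 12

Answer: 12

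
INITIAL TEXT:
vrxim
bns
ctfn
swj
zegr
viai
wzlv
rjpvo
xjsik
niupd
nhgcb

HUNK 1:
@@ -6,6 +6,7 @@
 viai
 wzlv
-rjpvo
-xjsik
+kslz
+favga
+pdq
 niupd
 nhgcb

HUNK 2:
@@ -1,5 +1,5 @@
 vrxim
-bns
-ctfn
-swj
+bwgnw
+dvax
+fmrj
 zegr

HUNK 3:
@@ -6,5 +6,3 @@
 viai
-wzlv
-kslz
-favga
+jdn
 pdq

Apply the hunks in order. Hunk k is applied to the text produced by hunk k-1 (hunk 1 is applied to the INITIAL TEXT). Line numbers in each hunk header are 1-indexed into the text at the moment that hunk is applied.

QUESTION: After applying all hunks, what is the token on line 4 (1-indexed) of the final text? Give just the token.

Hunk 1: at line 6 remove [rjpvo,xjsik] add [kslz,favga,pdq] -> 12 lines: vrxim bns ctfn swj zegr viai wzlv kslz favga pdq niupd nhgcb
Hunk 2: at line 1 remove [bns,ctfn,swj] add [bwgnw,dvax,fmrj] -> 12 lines: vrxim bwgnw dvax fmrj zegr viai wzlv kslz favga pdq niupd nhgcb
Hunk 3: at line 6 remove [wzlv,kslz,favga] add [jdn] -> 10 lines: vrxim bwgnw dvax fmrj zegr viai jdn pdq niupd nhgcb
Final line 4: fmrj

Answer: fmrj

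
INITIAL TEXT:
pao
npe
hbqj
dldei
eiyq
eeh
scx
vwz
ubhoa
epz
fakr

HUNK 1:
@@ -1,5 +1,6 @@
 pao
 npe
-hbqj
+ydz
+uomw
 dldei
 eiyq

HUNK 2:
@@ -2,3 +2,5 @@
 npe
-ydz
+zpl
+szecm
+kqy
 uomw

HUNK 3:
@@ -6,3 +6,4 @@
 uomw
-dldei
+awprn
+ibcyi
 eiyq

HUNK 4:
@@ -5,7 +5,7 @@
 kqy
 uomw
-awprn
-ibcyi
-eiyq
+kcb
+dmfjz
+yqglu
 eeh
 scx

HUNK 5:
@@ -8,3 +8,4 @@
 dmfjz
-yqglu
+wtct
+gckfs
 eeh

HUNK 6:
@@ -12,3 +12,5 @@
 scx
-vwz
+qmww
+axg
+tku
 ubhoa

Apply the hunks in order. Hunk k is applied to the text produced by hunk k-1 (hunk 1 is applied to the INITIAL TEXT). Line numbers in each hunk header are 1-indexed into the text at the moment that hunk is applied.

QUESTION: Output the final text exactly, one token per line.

Hunk 1: at line 1 remove [hbqj] add [ydz,uomw] -> 12 lines: pao npe ydz uomw dldei eiyq eeh scx vwz ubhoa epz fakr
Hunk 2: at line 2 remove [ydz] add [zpl,szecm,kqy] -> 14 lines: pao npe zpl szecm kqy uomw dldei eiyq eeh scx vwz ubhoa epz fakr
Hunk 3: at line 6 remove [dldei] add [awprn,ibcyi] -> 15 lines: pao npe zpl szecm kqy uomw awprn ibcyi eiyq eeh scx vwz ubhoa epz fakr
Hunk 4: at line 5 remove [awprn,ibcyi,eiyq] add [kcb,dmfjz,yqglu] -> 15 lines: pao npe zpl szecm kqy uomw kcb dmfjz yqglu eeh scx vwz ubhoa epz fakr
Hunk 5: at line 8 remove [yqglu] add [wtct,gckfs] -> 16 lines: pao npe zpl szecm kqy uomw kcb dmfjz wtct gckfs eeh scx vwz ubhoa epz fakr
Hunk 6: at line 12 remove [vwz] add [qmww,axg,tku] -> 18 lines: pao npe zpl szecm kqy uomw kcb dmfjz wtct gckfs eeh scx qmww axg tku ubhoa epz fakr

Answer: pao
npe
zpl
szecm
kqy
uomw
kcb
dmfjz
wtct
gckfs
eeh
scx
qmww
axg
tku
ubhoa
epz
fakr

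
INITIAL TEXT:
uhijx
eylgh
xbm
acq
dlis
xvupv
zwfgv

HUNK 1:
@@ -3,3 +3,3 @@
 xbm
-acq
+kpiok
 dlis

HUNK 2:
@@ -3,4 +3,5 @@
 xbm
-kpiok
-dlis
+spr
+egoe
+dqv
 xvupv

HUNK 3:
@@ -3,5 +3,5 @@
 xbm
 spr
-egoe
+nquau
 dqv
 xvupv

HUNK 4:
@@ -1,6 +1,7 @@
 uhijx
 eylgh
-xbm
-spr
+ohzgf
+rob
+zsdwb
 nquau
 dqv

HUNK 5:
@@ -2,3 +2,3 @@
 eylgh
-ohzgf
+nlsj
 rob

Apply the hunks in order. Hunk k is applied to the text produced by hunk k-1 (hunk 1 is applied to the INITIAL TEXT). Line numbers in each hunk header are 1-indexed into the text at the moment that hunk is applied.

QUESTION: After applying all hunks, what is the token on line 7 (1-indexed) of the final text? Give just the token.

Answer: dqv

Derivation:
Hunk 1: at line 3 remove [acq] add [kpiok] -> 7 lines: uhijx eylgh xbm kpiok dlis xvupv zwfgv
Hunk 2: at line 3 remove [kpiok,dlis] add [spr,egoe,dqv] -> 8 lines: uhijx eylgh xbm spr egoe dqv xvupv zwfgv
Hunk 3: at line 3 remove [egoe] add [nquau] -> 8 lines: uhijx eylgh xbm spr nquau dqv xvupv zwfgv
Hunk 4: at line 1 remove [xbm,spr] add [ohzgf,rob,zsdwb] -> 9 lines: uhijx eylgh ohzgf rob zsdwb nquau dqv xvupv zwfgv
Hunk 5: at line 2 remove [ohzgf] add [nlsj] -> 9 lines: uhijx eylgh nlsj rob zsdwb nquau dqv xvupv zwfgv
Final line 7: dqv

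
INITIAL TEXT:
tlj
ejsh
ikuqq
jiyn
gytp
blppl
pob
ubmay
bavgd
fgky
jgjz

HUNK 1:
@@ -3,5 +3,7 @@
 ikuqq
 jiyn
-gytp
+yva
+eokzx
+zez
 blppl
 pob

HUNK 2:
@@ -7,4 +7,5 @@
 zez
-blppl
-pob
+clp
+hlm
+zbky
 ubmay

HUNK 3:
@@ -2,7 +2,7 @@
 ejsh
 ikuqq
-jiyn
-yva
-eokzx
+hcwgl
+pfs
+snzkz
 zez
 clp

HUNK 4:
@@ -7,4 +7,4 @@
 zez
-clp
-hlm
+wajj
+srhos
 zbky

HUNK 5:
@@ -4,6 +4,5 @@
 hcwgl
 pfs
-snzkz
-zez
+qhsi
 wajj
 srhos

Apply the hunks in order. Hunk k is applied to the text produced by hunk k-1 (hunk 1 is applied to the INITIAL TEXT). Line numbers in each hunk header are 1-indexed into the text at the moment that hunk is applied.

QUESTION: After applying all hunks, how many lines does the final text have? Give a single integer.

Hunk 1: at line 3 remove [gytp] add [yva,eokzx,zez] -> 13 lines: tlj ejsh ikuqq jiyn yva eokzx zez blppl pob ubmay bavgd fgky jgjz
Hunk 2: at line 7 remove [blppl,pob] add [clp,hlm,zbky] -> 14 lines: tlj ejsh ikuqq jiyn yva eokzx zez clp hlm zbky ubmay bavgd fgky jgjz
Hunk 3: at line 2 remove [jiyn,yva,eokzx] add [hcwgl,pfs,snzkz] -> 14 lines: tlj ejsh ikuqq hcwgl pfs snzkz zez clp hlm zbky ubmay bavgd fgky jgjz
Hunk 4: at line 7 remove [clp,hlm] add [wajj,srhos] -> 14 lines: tlj ejsh ikuqq hcwgl pfs snzkz zez wajj srhos zbky ubmay bavgd fgky jgjz
Hunk 5: at line 4 remove [snzkz,zez] add [qhsi] -> 13 lines: tlj ejsh ikuqq hcwgl pfs qhsi wajj srhos zbky ubmay bavgd fgky jgjz
Final line count: 13

Answer: 13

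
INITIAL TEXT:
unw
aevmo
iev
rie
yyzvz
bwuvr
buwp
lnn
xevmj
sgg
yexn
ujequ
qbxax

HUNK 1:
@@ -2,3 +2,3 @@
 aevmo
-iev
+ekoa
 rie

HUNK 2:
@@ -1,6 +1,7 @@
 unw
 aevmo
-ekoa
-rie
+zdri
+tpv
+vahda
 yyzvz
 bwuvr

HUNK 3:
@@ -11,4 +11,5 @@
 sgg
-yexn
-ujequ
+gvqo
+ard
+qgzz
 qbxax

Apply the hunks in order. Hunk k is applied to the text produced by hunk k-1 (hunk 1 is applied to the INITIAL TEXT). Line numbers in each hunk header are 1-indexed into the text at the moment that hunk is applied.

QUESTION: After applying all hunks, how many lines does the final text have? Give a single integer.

Hunk 1: at line 2 remove [iev] add [ekoa] -> 13 lines: unw aevmo ekoa rie yyzvz bwuvr buwp lnn xevmj sgg yexn ujequ qbxax
Hunk 2: at line 1 remove [ekoa,rie] add [zdri,tpv,vahda] -> 14 lines: unw aevmo zdri tpv vahda yyzvz bwuvr buwp lnn xevmj sgg yexn ujequ qbxax
Hunk 3: at line 11 remove [yexn,ujequ] add [gvqo,ard,qgzz] -> 15 lines: unw aevmo zdri tpv vahda yyzvz bwuvr buwp lnn xevmj sgg gvqo ard qgzz qbxax
Final line count: 15

Answer: 15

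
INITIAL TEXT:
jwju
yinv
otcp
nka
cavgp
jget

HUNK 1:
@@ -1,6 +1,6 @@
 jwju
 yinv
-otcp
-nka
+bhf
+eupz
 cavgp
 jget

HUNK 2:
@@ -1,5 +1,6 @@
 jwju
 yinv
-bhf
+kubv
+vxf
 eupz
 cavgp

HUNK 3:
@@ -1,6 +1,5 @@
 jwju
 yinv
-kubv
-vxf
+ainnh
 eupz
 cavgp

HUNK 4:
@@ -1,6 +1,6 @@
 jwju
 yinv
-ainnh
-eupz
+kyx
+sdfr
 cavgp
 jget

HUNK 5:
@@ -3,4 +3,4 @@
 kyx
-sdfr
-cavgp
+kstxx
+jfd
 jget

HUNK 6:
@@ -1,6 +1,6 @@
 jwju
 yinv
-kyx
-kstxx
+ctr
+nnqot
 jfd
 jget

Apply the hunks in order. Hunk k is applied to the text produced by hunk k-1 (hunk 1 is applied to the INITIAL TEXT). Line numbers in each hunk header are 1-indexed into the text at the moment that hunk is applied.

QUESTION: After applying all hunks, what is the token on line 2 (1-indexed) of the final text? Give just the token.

Hunk 1: at line 1 remove [otcp,nka] add [bhf,eupz] -> 6 lines: jwju yinv bhf eupz cavgp jget
Hunk 2: at line 1 remove [bhf] add [kubv,vxf] -> 7 lines: jwju yinv kubv vxf eupz cavgp jget
Hunk 3: at line 1 remove [kubv,vxf] add [ainnh] -> 6 lines: jwju yinv ainnh eupz cavgp jget
Hunk 4: at line 1 remove [ainnh,eupz] add [kyx,sdfr] -> 6 lines: jwju yinv kyx sdfr cavgp jget
Hunk 5: at line 3 remove [sdfr,cavgp] add [kstxx,jfd] -> 6 lines: jwju yinv kyx kstxx jfd jget
Hunk 6: at line 1 remove [kyx,kstxx] add [ctr,nnqot] -> 6 lines: jwju yinv ctr nnqot jfd jget
Final line 2: yinv

Answer: yinv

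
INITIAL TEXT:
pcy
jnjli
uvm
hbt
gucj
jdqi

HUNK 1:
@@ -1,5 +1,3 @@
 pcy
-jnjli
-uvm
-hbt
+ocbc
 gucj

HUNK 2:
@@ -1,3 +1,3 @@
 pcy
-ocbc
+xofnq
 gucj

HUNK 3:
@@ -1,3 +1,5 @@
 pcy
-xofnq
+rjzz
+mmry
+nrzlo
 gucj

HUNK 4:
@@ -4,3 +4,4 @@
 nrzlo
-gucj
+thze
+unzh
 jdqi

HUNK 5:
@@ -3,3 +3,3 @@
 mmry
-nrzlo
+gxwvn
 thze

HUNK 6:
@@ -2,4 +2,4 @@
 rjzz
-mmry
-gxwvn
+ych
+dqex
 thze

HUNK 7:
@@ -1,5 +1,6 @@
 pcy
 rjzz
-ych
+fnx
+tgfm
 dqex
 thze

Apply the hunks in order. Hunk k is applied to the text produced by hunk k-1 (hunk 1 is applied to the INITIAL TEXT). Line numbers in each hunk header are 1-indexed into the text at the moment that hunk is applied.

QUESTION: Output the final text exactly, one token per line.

Answer: pcy
rjzz
fnx
tgfm
dqex
thze
unzh
jdqi

Derivation:
Hunk 1: at line 1 remove [jnjli,uvm,hbt] add [ocbc] -> 4 lines: pcy ocbc gucj jdqi
Hunk 2: at line 1 remove [ocbc] add [xofnq] -> 4 lines: pcy xofnq gucj jdqi
Hunk 3: at line 1 remove [xofnq] add [rjzz,mmry,nrzlo] -> 6 lines: pcy rjzz mmry nrzlo gucj jdqi
Hunk 4: at line 4 remove [gucj] add [thze,unzh] -> 7 lines: pcy rjzz mmry nrzlo thze unzh jdqi
Hunk 5: at line 3 remove [nrzlo] add [gxwvn] -> 7 lines: pcy rjzz mmry gxwvn thze unzh jdqi
Hunk 6: at line 2 remove [mmry,gxwvn] add [ych,dqex] -> 7 lines: pcy rjzz ych dqex thze unzh jdqi
Hunk 7: at line 1 remove [ych] add [fnx,tgfm] -> 8 lines: pcy rjzz fnx tgfm dqex thze unzh jdqi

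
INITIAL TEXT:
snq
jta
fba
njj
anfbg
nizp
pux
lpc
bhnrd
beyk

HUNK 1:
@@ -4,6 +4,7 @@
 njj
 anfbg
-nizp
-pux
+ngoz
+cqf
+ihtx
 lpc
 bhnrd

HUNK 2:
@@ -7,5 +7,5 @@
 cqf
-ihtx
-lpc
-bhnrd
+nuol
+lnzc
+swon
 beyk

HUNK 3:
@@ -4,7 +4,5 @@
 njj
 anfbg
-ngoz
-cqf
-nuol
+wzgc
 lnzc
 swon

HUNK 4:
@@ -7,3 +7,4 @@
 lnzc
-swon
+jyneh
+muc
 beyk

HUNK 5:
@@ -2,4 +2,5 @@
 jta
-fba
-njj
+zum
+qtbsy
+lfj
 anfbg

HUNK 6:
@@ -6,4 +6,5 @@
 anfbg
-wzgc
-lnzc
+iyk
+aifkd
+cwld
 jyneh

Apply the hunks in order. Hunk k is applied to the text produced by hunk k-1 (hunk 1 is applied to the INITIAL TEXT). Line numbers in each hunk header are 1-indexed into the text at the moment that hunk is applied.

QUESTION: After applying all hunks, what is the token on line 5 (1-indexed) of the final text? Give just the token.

Answer: lfj

Derivation:
Hunk 1: at line 4 remove [nizp,pux] add [ngoz,cqf,ihtx] -> 11 lines: snq jta fba njj anfbg ngoz cqf ihtx lpc bhnrd beyk
Hunk 2: at line 7 remove [ihtx,lpc,bhnrd] add [nuol,lnzc,swon] -> 11 lines: snq jta fba njj anfbg ngoz cqf nuol lnzc swon beyk
Hunk 3: at line 4 remove [ngoz,cqf,nuol] add [wzgc] -> 9 lines: snq jta fba njj anfbg wzgc lnzc swon beyk
Hunk 4: at line 7 remove [swon] add [jyneh,muc] -> 10 lines: snq jta fba njj anfbg wzgc lnzc jyneh muc beyk
Hunk 5: at line 2 remove [fba,njj] add [zum,qtbsy,lfj] -> 11 lines: snq jta zum qtbsy lfj anfbg wzgc lnzc jyneh muc beyk
Hunk 6: at line 6 remove [wzgc,lnzc] add [iyk,aifkd,cwld] -> 12 lines: snq jta zum qtbsy lfj anfbg iyk aifkd cwld jyneh muc beyk
Final line 5: lfj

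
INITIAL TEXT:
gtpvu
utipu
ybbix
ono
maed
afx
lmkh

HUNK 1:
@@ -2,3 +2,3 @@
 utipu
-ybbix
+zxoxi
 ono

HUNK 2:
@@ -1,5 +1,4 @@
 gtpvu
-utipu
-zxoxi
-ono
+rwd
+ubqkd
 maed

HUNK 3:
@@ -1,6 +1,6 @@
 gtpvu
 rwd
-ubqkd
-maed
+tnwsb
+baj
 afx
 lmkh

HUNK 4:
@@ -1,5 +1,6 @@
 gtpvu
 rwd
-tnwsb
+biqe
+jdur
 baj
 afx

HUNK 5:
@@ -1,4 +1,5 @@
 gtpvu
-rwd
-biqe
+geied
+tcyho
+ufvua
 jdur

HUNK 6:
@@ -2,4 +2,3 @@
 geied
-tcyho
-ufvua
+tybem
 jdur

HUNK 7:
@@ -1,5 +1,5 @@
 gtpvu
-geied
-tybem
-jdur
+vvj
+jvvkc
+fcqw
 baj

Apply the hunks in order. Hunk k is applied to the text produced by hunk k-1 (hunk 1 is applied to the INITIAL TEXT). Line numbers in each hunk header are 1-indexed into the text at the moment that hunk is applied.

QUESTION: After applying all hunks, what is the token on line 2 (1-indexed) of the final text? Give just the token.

Hunk 1: at line 2 remove [ybbix] add [zxoxi] -> 7 lines: gtpvu utipu zxoxi ono maed afx lmkh
Hunk 2: at line 1 remove [utipu,zxoxi,ono] add [rwd,ubqkd] -> 6 lines: gtpvu rwd ubqkd maed afx lmkh
Hunk 3: at line 1 remove [ubqkd,maed] add [tnwsb,baj] -> 6 lines: gtpvu rwd tnwsb baj afx lmkh
Hunk 4: at line 1 remove [tnwsb] add [biqe,jdur] -> 7 lines: gtpvu rwd biqe jdur baj afx lmkh
Hunk 5: at line 1 remove [rwd,biqe] add [geied,tcyho,ufvua] -> 8 lines: gtpvu geied tcyho ufvua jdur baj afx lmkh
Hunk 6: at line 2 remove [tcyho,ufvua] add [tybem] -> 7 lines: gtpvu geied tybem jdur baj afx lmkh
Hunk 7: at line 1 remove [geied,tybem,jdur] add [vvj,jvvkc,fcqw] -> 7 lines: gtpvu vvj jvvkc fcqw baj afx lmkh
Final line 2: vvj

Answer: vvj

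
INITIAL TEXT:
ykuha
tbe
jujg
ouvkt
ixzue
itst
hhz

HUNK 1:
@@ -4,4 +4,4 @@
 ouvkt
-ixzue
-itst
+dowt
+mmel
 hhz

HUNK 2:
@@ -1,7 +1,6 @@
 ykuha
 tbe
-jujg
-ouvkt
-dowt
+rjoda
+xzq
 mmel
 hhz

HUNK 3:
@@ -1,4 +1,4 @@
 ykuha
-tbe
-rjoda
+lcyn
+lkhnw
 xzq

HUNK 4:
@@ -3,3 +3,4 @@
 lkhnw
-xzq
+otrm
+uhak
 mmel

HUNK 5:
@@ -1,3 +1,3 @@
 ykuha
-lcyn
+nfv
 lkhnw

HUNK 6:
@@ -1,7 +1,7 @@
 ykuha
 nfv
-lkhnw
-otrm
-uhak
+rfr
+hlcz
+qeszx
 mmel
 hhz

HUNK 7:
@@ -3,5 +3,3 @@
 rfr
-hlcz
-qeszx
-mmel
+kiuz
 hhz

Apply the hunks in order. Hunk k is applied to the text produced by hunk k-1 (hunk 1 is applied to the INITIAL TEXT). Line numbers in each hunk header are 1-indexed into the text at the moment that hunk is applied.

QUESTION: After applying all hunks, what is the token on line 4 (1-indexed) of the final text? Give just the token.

Hunk 1: at line 4 remove [ixzue,itst] add [dowt,mmel] -> 7 lines: ykuha tbe jujg ouvkt dowt mmel hhz
Hunk 2: at line 1 remove [jujg,ouvkt,dowt] add [rjoda,xzq] -> 6 lines: ykuha tbe rjoda xzq mmel hhz
Hunk 3: at line 1 remove [tbe,rjoda] add [lcyn,lkhnw] -> 6 lines: ykuha lcyn lkhnw xzq mmel hhz
Hunk 4: at line 3 remove [xzq] add [otrm,uhak] -> 7 lines: ykuha lcyn lkhnw otrm uhak mmel hhz
Hunk 5: at line 1 remove [lcyn] add [nfv] -> 7 lines: ykuha nfv lkhnw otrm uhak mmel hhz
Hunk 6: at line 1 remove [lkhnw,otrm,uhak] add [rfr,hlcz,qeszx] -> 7 lines: ykuha nfv rfr hlcz qeszx mmel hhz
Hunk 7: at line 3 remove [hlcz,qeszx,mmel] add [kiuz] -> 5 lines: ykuha nfv rfr kiuz hhz
Final line 4: kiuz

Answer: kiuz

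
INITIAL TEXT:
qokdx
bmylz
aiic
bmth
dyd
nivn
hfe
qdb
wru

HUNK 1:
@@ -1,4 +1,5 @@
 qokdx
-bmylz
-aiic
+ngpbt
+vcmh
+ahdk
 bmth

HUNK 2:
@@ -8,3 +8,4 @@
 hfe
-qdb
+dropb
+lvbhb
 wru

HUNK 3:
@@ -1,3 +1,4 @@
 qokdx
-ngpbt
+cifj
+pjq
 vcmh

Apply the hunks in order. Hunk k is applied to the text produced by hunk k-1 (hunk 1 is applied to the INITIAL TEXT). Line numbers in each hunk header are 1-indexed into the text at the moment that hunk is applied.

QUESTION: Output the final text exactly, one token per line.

Answer: qokdx
cifj
pjq
vcmh
ahdk
bmth
dyd
nivn
hfe
dropb
lvbhb
wru

Derivation:
Hunk 1: at line 1 remove [bmylz,aiic] add [ngpbt,vcmh,ahdk] -> 10 lines: qokdx ngpbt vcmh ahdk bmth dyd nivn hfe qdb wru
Hunk 2: at line 8 remove [qdb] add [dropb,lvbhb] -> 11 lines: qokdx ngpbt vcmh ahdk bmth dyd nivn hfe dropb lvbhb wru
Hunk 3: at line 1 remove [ngpbt] add [cifj,pjq] -> 12 lines: qokdx cifj pjq vcmh ahdk bmth dyd nivn hfe dropb lvbhb wru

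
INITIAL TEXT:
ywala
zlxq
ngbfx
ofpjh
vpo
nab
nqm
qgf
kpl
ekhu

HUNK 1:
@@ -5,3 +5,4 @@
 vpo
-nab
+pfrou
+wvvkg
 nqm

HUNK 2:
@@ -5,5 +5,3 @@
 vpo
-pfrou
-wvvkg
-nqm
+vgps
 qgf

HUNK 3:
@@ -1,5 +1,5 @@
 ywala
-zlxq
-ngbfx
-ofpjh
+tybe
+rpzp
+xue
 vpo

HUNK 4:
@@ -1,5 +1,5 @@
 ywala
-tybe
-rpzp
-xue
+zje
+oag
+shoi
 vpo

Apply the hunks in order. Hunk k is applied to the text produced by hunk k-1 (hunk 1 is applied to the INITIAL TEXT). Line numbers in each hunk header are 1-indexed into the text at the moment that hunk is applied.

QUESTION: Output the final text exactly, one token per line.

Answer: ywala
zje
oag
shoi
vpo
vgps
qgf
kpl
ekhu

Derivation:
Hunk 1: at line 5 remove [nab] add [pfrou,wvvkg] -> 11 lines: ywala zlxq ngbfx ofpjh vpo pfrou wvvkg nqm qgf kpl ekhu
Hunk 2: at line 5 remove [pfrou,wvvkg,nqm] add [vgps] -> 9 lines: ywala zlxq ngbfx ofpjh vpo vgps qgf kpl ekhu
Hunk 3: at line 1 remove [zlxq,ngbfx,ofpjh] add [tybe,rpzp,xue] -> 9 lines: ywala tybe rpzp xue vpo vgps qgf kpl ekhu
Hunk 4: at line 1 remove [tybe,rpzp,xue] add [zje,oag,shoi] -> 9 lines: ywala zje oag shoi vpo vgps qgf kpl ekhu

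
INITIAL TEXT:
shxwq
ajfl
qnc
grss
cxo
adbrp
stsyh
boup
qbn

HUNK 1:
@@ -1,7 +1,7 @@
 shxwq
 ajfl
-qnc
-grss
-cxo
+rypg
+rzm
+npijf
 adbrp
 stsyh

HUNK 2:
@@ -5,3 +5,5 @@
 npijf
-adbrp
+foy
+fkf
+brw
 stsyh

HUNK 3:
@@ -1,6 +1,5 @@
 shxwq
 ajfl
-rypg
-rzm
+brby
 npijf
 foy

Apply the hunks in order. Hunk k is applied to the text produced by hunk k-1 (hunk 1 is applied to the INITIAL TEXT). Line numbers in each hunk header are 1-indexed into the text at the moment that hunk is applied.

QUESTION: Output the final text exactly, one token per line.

Hunk 1: at line 1 remove [qnc,grss,cxo] add [rypg,rzm,npijf] -> 9 lines: shxwq ajfl rypg rzm npijf adbrp stsyh boup qbn
Hunk 2: at line 5 remove [adbrp] add [foy,fkf,brw] -> 11 lines: shxwq ajfl rypg rzm npijf foy fkf brw stsyh boup qbn
Hunk 3: at line 1 remove [rypg,rzm] add [brby] -> 10 lines: shxwq ajfl brby npijf foy fkf brw stsyh boup qbn

Answer: shxwq
ajfl
brby
npijf
foy
fkf
brw
stsyh
boup
qbn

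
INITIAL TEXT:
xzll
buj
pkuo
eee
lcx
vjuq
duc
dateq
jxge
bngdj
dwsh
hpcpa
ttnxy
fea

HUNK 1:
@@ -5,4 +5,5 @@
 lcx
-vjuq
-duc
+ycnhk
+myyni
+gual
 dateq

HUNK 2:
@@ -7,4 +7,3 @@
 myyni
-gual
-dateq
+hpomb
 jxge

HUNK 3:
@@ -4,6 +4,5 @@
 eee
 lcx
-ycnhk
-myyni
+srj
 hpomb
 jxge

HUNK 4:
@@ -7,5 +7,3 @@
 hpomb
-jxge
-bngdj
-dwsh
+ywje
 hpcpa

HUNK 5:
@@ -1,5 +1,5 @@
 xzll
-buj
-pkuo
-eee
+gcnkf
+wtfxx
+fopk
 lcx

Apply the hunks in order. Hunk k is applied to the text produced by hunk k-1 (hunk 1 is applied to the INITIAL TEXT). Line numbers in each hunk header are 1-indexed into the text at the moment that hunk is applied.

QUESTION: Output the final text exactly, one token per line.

Hunk 1: at line 5 remove [vjuq,duc] add [ycnhk,myyni,gual] -> 15 lines: xzll buj pkuo eee lcx ycnhk myyni gual dateq jxge bngdj dwsh hpcpa ttnxy fea
Hunk 2: at line 7 remove [gual,dateq] add [hpomb] -> 14 lines: xzll buj pkuo eee lcx ycnhk myyni hpomb jxge bngdj dwsh hpcpa ttnxy fea
Hunk 3: at line 4 remove [ycnhk,myyni] add [srj] -> 13 lines: xzll buj pkuo eee lcx srj hpomb jxge bngdj dwsh hpcpa ttnxy fea
Hunk 4: at line 7 remove [jxge,bngdj,dwsh] add [ywje] -> 11 lines: xzll buj pkuo eee lcx srj hpomb ywje hpcpa ttnxy fea
Hunk 5: at line 1 remove [buj,pkuo,eee] add [gcnkf,wtfxx,fopk] -> 11 lines: xzll gcnkf wtfxx fopk lcx srj hpomb ywje hpcpa ttnxy fea

Answer: xzll
gcnkf
wtfxx
fopk
lcx
srj
hpomb
ywje
hpcpa
ttnxy
fea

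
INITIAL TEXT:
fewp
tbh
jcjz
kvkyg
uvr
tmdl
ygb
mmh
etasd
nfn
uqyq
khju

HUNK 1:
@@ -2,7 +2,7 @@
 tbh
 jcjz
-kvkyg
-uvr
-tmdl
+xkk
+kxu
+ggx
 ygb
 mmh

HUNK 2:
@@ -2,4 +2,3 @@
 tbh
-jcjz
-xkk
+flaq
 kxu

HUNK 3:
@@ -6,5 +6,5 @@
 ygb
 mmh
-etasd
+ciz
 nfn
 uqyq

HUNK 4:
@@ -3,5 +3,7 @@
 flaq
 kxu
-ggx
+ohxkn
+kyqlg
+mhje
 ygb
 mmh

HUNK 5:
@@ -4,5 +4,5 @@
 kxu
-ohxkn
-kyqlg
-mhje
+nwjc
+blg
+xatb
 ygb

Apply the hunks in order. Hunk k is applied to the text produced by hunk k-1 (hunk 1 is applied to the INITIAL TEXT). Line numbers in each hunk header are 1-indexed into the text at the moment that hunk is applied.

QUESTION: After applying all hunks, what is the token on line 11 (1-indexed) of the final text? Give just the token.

Answer: nfn

Derivation:
Hunk 1: at line 2 remove [kvkyg,uvr,tmdl] add [xkk,kxu,ggx] -> 12 lines: fewp tbh jcjz xkk kxu ggx ygb mmh etasd nfn uqyq khju
Hunk 2: at line 2 remove [jcjz,xkk] add [flaq] -> 11 lines: fewp tbh flaq kxu ggx ygb mmh etasd nfn uqyq khju
Hunk 3: at line 6 remove [etasd] add [ciz] -> 11 lines: fewp tbh flaq kxu ggx ygb mmh ciz nfn uqyq khju
Hunk 4: at line 3 remove [ggx] add [ohxkn,kyqlg,mhje] -> 13 lines: fewp tbh flaq kxu ohxkn kyqlg mhje ygb mmh ciz nfn uqyq khju
Hunk 5: at line 4 remove [ohxkn,kyqlg,mhje] add [nwjc,blg,xatb] -> 13 lines: fewp tbh flaq kxu nwjc blg xatb ygb mmh ciz nfn uqyq khju
Final line 11: nfn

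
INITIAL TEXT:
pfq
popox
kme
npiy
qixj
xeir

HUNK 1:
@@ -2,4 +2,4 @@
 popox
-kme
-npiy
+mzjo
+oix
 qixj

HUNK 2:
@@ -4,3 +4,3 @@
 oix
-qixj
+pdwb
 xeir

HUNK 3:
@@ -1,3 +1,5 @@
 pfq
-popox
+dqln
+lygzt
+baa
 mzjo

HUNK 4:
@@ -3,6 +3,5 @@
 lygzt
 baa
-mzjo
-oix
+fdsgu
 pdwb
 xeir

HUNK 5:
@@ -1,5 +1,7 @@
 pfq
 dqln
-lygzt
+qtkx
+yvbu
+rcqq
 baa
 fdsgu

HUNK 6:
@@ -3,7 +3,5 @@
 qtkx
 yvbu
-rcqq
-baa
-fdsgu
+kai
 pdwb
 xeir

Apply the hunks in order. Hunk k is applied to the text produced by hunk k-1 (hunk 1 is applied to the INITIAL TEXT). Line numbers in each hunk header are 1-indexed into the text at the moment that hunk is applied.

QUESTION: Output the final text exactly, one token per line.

Answer: pfq
dqln
qtkx
yvbu
kai
pdwb
xeir

Derivation:
Hunk 1: at line 2 remove [kme,npiy] add [mzjo,oix] -> 6 lines: pfq popox mzjo oix qixj xeir
Hunk 2: at line 4 remove [qixj] add [pdwb] -> 6 lines: pfq popox mzjo oix pdwb xeir
Hunk 3: at line 1 remove [popox] add [dqln,lygzt,baa] -> 8 lines: pfq dqln lygzt baa mzjo oix pdwb xeir
Hunk 4: at line 3 remove [mzjo,oix] add [fdsgu] -> 7 lines: pfq dqln lygzt baa fdsgu pdwb xeir
Hunk 5: at line 1 remove [lygzt] add [qtkx,yvbu,rcqq] -> 9 lines: pfq dqln qtkx yvbu rcqq baa fdsgu pdwb xeir
Hunk 6: at line 3 remove [rcqq,baa,fdsgu] add [kai] -> 7 lines: pfq dqln qtkx yvbu kai pdwb xeir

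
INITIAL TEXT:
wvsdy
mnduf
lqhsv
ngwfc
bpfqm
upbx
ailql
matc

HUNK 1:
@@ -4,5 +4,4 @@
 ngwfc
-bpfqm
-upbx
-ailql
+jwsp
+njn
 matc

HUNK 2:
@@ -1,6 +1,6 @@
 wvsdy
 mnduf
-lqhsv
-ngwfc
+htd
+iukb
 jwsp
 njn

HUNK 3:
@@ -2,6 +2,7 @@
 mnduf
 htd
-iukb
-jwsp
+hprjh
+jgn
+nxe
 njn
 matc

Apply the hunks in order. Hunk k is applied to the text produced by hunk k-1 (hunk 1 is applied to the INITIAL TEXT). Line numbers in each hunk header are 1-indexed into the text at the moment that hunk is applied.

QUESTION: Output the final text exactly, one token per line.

Hunk 1: at line 4 remove [bpfqm,upbx,ailql] add [jwsp,njn] -> 7 lines: wvsdy mnduf lqhsv ngwfc jwsp njn matc
Hunk 2: at line 1 remove [lqhsv,ngwfc] add [htd,iukb] -> 7 lines: wvsdy mnduf htd iukb jwsp njn matc
Hunk 3: at line 2 remove [iukb,jwsp] add [hprjh,jgn,nxe] -> 8 lines: wvsdy mnduf htd hprjh jgn nxe njn matc

Answer: wvsdy
mnduf
htd
hprjh
jgn
nxe
njn
matc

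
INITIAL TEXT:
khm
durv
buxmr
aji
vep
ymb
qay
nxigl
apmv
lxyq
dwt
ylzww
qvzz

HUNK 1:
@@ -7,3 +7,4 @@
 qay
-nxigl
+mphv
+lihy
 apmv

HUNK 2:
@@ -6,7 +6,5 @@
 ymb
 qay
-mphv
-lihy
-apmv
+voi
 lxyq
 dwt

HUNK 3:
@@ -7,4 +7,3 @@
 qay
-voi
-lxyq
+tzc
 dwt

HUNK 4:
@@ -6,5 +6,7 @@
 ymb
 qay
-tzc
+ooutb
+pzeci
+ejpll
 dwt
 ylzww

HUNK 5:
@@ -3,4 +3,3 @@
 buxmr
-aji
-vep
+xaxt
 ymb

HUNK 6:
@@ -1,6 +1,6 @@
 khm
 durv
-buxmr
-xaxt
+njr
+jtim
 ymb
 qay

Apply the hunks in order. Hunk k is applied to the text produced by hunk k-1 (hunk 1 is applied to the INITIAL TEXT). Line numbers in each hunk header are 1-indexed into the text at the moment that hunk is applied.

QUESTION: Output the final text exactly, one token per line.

Hunk 1: at line 7 remove [nxigl] add [mphv,lihy] -> 14 lines: khm durv buxmr aji vep ymb qay mphv lihy apmv lxyq dwt ylzww qvzz
Hunk 2: at line 6 remove [mphv,lihy,apmv] add [voi] -> 12 lines: khm durv buxmr aji vep ymb qay voi lxyq dwt ylzww qvzz
Hunk 3: at line 7 remove [voi,lxyq] add [tzc] -> 11 lines: khm durv buxmr aji vep ymb qay tzc dwt ylzww qvzz
Hunk 4: at line 6 remove [tzc] add [ooutb,pzeci,ejpll] -> 13 lines: khm durv buxmr aji vep ymb qay ooutb pzeci ejpll dwt ylzww qvzz
Hunk 5: at line 3 remove [aji,vep] add [xaxt] -> 12 lines: khm durv buxmr xaxt ymb qay ooutb pzeci ejpll dwt ylzww qvzz
Hunk 6: at line 1 remove [buxmr,xaxt] add [njr,jtim] -> 12 lines: khm durv njr jtim ymb qay ooutb pzeci ejpll dwt ylzww qvzz

Answer: khm
durv
njr
jtim
ymb
qay
ooutb
pzeci
ejpll
dwt
ylzww
qvzz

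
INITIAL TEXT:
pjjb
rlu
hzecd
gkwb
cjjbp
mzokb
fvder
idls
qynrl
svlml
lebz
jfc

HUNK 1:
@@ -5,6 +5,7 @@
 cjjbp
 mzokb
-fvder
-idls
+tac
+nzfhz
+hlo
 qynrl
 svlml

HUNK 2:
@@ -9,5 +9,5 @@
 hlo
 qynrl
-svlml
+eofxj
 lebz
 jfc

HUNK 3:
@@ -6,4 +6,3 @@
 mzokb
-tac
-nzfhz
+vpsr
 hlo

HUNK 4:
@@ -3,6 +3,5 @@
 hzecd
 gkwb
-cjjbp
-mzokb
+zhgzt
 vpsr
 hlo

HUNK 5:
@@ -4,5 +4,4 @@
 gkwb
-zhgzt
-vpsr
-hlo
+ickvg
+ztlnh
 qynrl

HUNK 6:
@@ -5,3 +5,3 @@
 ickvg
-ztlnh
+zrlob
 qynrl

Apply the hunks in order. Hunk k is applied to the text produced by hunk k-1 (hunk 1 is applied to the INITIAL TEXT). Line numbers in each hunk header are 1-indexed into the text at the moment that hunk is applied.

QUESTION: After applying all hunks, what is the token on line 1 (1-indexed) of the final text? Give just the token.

Answer: pjjb

Derivation:
Hunk 1: at line 5 remove [fvder,idls] add [tac,nzfhz,hlo] -> 13 lines: pjjb rlu hzecd gkwb cjjbp mzokb tac nzfhz hlo qynrl svlml lebz jfc
Hunk 2: at line 9 remove [svlml] add [eofxj] -> 13 lines: pjjb rlu hzecd gkwb cjjbp mzokb tac nzfhz hlo qynrl eofxj lebz jfc
Hunk 3: at line 6 remove [tac,nzfhz] add [vpsr] -> 12 lines: pjjb rlu hzecd gkwb cjjbp mzokb vpsr hlo qynrl eofxj lebz jfc
Hunk 4: at line 3 remove [cjjbp,mzokb] add [zhgzt] -> 11 lines: pjjb rlu hzecd gkwb zhgzt vpsr hlo qynrl eofxj lebz jfc
Hunk 5: at line 4 remove [zhgzt,vpsr,hlo] add [ickvg,ztlnh] -> 10 lines: pjjb rlu hzecd gkwb ickvg ztlnh qynrl eofxj lebz jfc
Hunk 6: at line 5 remove [ztlnh] add [zrlob] -> 10 lines: pjjb rlu hzecd gkwb ickvg zrlob qynrl eofxj lebz jfc
Final line 1: pjjb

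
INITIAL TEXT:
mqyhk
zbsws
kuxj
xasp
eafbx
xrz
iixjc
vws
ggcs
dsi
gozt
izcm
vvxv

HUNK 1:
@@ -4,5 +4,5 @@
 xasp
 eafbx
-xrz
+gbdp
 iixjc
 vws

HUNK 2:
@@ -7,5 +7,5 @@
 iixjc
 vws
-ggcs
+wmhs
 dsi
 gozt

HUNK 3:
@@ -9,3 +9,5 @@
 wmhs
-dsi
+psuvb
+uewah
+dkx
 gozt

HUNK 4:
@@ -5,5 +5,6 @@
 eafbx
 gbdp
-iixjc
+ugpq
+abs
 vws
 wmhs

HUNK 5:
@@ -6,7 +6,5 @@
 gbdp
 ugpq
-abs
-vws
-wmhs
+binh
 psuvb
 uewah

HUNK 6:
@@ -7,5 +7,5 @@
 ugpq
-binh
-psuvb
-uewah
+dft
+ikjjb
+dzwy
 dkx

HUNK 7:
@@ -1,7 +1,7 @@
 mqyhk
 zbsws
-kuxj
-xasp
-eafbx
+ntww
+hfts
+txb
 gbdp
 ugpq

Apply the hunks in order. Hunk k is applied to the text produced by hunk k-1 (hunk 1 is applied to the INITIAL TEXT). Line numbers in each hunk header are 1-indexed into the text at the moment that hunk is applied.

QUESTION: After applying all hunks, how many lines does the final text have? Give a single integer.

Hunk 1: at line 4 remove [xrz] add [gbdp] -> 13 lines: mqyhk zbsws kuxj xasp eafbx gbdp iixjc vws ggcs dsi gozt izcm vvxv
Hunk 2: at line 7 remove [ggcs] add [wmhs] -> 13 lines: mqyhk zbsws kuxj xasp eafbx gbdp iixjc vws wmhs dsi gozt izcm vvxv
Hunk 3: at line 9 remove [dsi] add [psuvb,uewah,dkx] -> 15 lines: mqyhk zbsws kuxj xasp eafbx gbdp iixjc vws wmhs psuvb uewah dkx gozt izcm vvxv
Hunk 4: at line 5 remove [iixjc] add [ugpq,abs] -> 16 lines: mqyhk zbsws kuxj xasp eafbx gbdp ugpq abs vws wmhs psuvb uewah dkx gozt izcm vvxv
Hunk 5: at line 6 remove [abs,vws,wmhs] add [binh] -> 14 lines: mqyhk zbsws kuxj xasp eafbx gbdp ugpq binh psuvb uewah dkx gozt izcm vvxv
Hunk 6: at line 7 remove [binh,psuvb,uewah] add [dft,ikjjb,dzwy] -> 14 lines: mqyhk zbsws kuxj xasp eafbx gbdp ugpq dft ikjjb dzwy dkx gozt izcm vvxv
Hunk 7: at line 1 remove [kuxj,xasp,eafbx] add [ntww,hfts,txb] -> 14 lines: mqyhk zbsws ntww hfts txb gbdp ugpq dft ikjjb dzwy dkx gozt izcm vvxv
Final line count: 14

Answer: 14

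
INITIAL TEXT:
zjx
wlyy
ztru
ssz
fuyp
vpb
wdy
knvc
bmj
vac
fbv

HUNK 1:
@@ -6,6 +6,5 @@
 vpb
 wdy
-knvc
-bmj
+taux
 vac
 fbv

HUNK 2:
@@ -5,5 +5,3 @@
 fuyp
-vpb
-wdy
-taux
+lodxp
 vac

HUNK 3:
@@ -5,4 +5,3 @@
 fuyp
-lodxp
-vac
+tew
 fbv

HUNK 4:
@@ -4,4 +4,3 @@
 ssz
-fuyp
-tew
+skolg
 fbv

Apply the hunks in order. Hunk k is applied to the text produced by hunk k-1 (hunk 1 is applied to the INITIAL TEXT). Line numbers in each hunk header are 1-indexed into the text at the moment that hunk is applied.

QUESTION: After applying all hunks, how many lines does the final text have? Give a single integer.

Hunk 1: at line 6 remove [knvc,bmj] add [taux] -> 10 lines: zjx wlyy ztru ssz fuyp vpb wdy taux vac fbv
Hunk 2: at line 5 remove [vpb,wdy,taux] add [lodxp] -> 8 lines: zjx wlyy ztru ssz fuyp lodxp vac fbv
Hunk 3: at line 5 remove [lodxp,vac] add [tew] -> 7 lines: zjx wlyy ztru ssz fuyp tew fbv
Hunk 4: at line 4 remove [fuyp,tew] add [skolg] -> 6 lines: zjx wlyy ztru ssz skolg fbv
Final line count: 6

Answer: 6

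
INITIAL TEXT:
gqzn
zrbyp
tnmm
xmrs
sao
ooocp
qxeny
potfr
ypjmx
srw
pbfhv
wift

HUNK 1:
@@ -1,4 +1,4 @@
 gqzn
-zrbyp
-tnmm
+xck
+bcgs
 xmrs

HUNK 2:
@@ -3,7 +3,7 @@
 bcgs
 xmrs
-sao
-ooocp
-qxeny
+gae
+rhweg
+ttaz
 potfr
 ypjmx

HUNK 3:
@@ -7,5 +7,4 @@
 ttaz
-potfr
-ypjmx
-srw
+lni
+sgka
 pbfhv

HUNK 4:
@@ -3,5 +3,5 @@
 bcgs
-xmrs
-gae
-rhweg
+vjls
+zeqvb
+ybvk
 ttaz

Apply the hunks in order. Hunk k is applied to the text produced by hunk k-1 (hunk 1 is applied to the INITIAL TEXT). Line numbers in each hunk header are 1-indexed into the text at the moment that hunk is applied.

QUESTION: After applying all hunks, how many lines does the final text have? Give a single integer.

Hunk 1: at line 1 remove [zrbyp,tnmm] add [xck,bcgs] -> 12 lines: gqzn xck bcgs xmrs sao ooocp qxeny potfr ypjmx srw pbfhv wift
Hunk 2: at line 3 remove [sao,ooocp,qxeny] add [gae,rhweg,ttaz] -> 12 lines: gqzn xck bcgs xmrs gae rhweg ttaz potfr ypjmx srw pbfhv wift
Hunk 3: at line 7 remove [potfr,ypjmx,srw] add [lni,sgka] -> 11 lines: gqzn xck bcgs xmrs gae rhweg ttaz lni sgka pbfhv wift
Hunk 4: at line 3 remove [xmrs,gae,rhweg] add [vjls,zeqvb,ybvk] -> 11 lines: gqzn xck bcgs vjls zeqvb ybvk ttaz lni sgka pbfhv wift
Final line count: 11

Answer: 11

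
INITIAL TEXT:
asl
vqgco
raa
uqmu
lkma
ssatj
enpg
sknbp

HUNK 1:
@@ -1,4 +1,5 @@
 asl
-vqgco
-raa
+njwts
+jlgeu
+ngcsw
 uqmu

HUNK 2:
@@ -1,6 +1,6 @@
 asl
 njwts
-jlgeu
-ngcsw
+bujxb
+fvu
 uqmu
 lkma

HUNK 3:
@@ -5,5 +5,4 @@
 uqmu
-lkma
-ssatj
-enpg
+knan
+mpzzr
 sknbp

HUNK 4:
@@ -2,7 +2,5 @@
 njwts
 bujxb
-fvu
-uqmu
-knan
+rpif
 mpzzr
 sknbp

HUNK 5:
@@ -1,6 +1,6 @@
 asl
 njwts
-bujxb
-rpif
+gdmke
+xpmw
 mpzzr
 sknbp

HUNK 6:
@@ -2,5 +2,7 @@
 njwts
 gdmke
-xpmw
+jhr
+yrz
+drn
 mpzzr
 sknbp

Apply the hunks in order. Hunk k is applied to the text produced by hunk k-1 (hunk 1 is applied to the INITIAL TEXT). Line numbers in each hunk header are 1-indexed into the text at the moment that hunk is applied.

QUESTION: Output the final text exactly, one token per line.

Answer: asl
njwts
gdmke
jhr
yrz
drn
mpzzr
sknbp

Derivation:
Hunk 1: at line 1 remove [vqgco,raa] add [njwts,jlgeu,ngcsw] -> 9 lines: asl njwts jlgeu ngcsw uqmu lkma ssatj enpg sknbp
Hunk 2: at line 1 remove [jlgeu,ngcsw] add [bujxb,fvu] -> 9 lines: asl njwts bujxb fvu uqmu lkma ssatj enpg sknbp
Hunk 3: at line 5 remove [lkma,ssatj,enpg] add [knan,mpzzr] -> 8 lines: asl njwts bujxb fvu uqmu knan mpzzr sknbp
Hunk 4: at line 2 remove [fvu,uqmu,knan] add [rpif] -> 6 lines: asl njwts bujxb rpif mpzzr sknbp
Hunk 5: at line 1 remove [bujxb,rpif] add [gdmke,xpmw] -> 6 lines: asl njwts gdmke xpmw mpzzr sknbp
Hunk 6: at line 2 remove [xpmw] add [jhr,yrz,drn] -> 8 lines: asl njwts gdmke jhr yrz drn mpzzr sknbp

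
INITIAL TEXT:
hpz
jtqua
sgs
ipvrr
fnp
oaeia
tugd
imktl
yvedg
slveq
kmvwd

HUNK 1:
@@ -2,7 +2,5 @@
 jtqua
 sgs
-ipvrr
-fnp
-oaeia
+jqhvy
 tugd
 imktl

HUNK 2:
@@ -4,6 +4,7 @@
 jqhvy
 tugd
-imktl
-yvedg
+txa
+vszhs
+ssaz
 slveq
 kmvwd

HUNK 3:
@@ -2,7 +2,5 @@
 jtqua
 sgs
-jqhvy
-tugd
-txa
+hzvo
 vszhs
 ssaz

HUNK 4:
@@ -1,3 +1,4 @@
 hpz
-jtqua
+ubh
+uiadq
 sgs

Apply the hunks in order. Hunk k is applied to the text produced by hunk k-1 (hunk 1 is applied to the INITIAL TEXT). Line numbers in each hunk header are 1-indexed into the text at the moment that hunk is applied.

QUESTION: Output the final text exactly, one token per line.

Answer: hpz
ubh
uiadq
sgs
hzvo
vszhs
ssaz
slveq
kmvwd

Derivation:
Hunk 1: at line 2 remove [ipvrr,fnp,oaeia] add [jqhvy] -> 9 lines: hpz jtqua sgs jqhvy tugd imktl yvedg slveq kmvwd
Hunk 2: at line 4 remove [imktl,yvedg] add [txa,vszhs,ssaz] -> 10 lines: hpz jtqua sgs jqhvy tugd txa vszhs ssaz slveq kmvwd
Hunk 3: at line 2 remove [jqhvy,tugd,txa] add [hzvo] -> 8 lines: hpz jtqua sgs hzvo vszhs ssaz slveq kmvwd
Hunk 4: at line 1 remove [jtqua] add [ubh,uiadq] -> 9 lines: hpz ubh uiadq sgs hzvo vszhs ssaz slveq kmvwd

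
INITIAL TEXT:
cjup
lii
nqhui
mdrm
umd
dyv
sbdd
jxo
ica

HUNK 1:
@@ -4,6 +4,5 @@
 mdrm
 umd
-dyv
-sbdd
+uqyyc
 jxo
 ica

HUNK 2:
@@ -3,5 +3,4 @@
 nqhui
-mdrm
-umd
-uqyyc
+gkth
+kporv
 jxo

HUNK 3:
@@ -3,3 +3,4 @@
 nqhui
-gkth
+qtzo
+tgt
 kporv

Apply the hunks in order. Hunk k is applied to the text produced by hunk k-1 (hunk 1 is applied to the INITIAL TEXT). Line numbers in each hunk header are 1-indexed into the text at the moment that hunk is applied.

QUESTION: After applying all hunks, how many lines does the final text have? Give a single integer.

Hunk 1: at line 4 remove [dyv,sbdd] add [uqyyc] -> 8 lines: cjup lii nqhui mdrm umd uqyyc jxo ica
Hunk 2: at line 3 remove [mdrm,umd,uqyyc] add [gkth,kporv] -> 7 lines: cjup lii nqhui gkth kporv jxo ica
Hunk 3: at line 3 remove [gkth] add [qtzo,tgt] -> 8 lines: cjup lii nqhui qtzo tgt kporv jxo ica
Final line count: 8

Answer: 8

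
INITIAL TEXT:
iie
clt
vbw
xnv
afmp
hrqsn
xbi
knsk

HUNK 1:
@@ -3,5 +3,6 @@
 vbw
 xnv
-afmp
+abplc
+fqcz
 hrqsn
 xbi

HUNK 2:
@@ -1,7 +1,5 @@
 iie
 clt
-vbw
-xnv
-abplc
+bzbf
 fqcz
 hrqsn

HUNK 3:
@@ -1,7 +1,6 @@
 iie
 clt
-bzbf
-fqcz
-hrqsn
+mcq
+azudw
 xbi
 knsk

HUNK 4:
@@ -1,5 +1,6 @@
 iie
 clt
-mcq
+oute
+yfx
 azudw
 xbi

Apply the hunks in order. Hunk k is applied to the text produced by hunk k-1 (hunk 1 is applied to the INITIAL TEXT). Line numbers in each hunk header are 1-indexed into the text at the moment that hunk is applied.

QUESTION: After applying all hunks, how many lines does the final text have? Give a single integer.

Answer: 7

Derivation:
Hunk 1: at line 3 remove [afmp] add [abplc,fqcz] -> 9 lines: iie clt vbw xnv abplc fqcz hrqsn xbi knsk
Hunk 2: at line 1 remove [vbw,xnv,abplc] add [bzbf] -> 7 lines: iie clt bzbf fqcz hrqsn xbi knsk
Hunk 3: at line 1 remove [bzbf,fqcz,hrqsn] add [mcq,azudw] -> 6 lines: iie clt mcq azudw xbi knsk
Hunk 4: at line 1 remove [mcq] add [oute,yfx] -> 7 lines: iie clt oute yfx azudw xbi knsk
Final line count: 7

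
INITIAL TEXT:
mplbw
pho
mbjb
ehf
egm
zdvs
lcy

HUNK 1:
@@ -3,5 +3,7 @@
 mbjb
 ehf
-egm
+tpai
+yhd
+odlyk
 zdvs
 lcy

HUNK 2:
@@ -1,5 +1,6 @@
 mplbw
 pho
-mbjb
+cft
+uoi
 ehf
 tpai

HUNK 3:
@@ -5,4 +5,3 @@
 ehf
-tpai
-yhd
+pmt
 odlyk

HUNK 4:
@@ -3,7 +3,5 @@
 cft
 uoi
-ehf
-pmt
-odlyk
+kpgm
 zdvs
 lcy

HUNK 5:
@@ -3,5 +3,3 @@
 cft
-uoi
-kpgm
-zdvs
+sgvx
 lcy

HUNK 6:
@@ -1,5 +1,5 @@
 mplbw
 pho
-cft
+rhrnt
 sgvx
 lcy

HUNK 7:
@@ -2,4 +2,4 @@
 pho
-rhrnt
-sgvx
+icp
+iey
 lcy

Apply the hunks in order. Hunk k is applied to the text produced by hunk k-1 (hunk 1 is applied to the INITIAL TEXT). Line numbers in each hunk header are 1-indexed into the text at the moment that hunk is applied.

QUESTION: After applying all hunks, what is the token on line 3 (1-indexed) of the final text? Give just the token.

Answer: icp

Derivation:
Hunk 1: at line 3 remove [egm] add [tpai,yhd,odlyk] -> 9 lines: mplbw pho mbjb ehf tpai yhd odlyk zdvs lcy
Hunk 2: at line 1 remove [mbjb] add [cft,uoi] -> 10 lines: mplbw pho cft uoi ehf tpai yhd odlyk zdvs lcy
Hunk 3: at line 5 remove [tpai,yhd] add [pmt] -> 9 lines: mplbw pho cft uoi ehf pmt odlyk zdvs lcy
Hunk 4: at line 3 remove [ehf,pmt,odlyk] add [kpgm] -> 7 lines: mplbw pho cft uoi kpgm zdvs lcy
Hunk 5: at line 3 remove [uoi,kpgm,zdvs] add [sgvx] -> 5 lines: mplbw pho cft sgvx lcy
Hunk 6: at line 1 remove [cft] add [rhrnt] -> 5 lines: mplbw pho rhrnt sgvx lcy
Hunk 7: at line 2 remove [rhrnt,sgvx] add [icp,iey] -> 5 lines: mplbw pho icp iey lcy
Final line 3: icp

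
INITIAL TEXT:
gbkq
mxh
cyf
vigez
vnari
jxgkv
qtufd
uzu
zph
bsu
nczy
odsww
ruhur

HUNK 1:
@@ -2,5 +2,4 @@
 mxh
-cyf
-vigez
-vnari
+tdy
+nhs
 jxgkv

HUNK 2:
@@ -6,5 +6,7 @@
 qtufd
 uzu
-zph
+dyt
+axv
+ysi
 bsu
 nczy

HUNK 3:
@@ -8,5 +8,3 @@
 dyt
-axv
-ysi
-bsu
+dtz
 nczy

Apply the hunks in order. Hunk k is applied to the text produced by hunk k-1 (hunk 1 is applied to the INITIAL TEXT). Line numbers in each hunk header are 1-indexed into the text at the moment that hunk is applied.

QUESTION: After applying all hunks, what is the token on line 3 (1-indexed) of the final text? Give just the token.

Hunk 1: at line 2 remove [cyf,vigez,vnari] add [tdy,nhs] -> 12 lines: gbkq mxh tdy nhs jxgkv qtufd uzu zph bsu nczy odsww ruhur
Hunk 2: at line 6 remove [zph] add [dyt,axv,ysi] -> 14 lines: gbkq mxh tdy nhs jxgkv qtufd uzu dyt axv ysi bsu nczy odsww ruhur
Hunk 3: at line 8 remove [axv,ysi,bsu] add [dtz] -> 12 lines: gbkq mxh tdy nhs jxgkv qtufd uzu dyt dtz nczy odsww ruhur
Final line 3: tdy

Answer: tdy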